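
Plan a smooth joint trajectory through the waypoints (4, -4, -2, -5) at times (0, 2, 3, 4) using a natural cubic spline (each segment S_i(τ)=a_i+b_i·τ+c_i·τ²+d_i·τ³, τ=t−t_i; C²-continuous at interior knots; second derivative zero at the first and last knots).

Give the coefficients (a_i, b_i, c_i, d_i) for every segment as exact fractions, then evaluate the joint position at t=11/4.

Δ: Δ0=-4, Δ1=2, Δ2=-3
row 1: diag=6, rhs=36; c'=1/6, d'=6
row 2: denom=4−1·1/6=23/6; d'=(-30−1·6)/(23/6)=-216/23
back: M2=-216/23
back: M1=6−1/6·-216/23=174/23
M: M0=0, M1=174/23, M2=-216/23, M3=0
seg 0: a=4, c=M0/2=0, d=(M1−M0)/(6·2)=29/46, b=Δ0−h0·(2M0+M1)/6=-150/23
seg 1: a=-4, c=M1/2=87/23, d=(M2−M1)/(6·1)=-65/23, b=Δ1−h1·(2M1+M2)/6=24/23
seg 2: a=-2, c=M2/2=-108/23, d=(M3−M2)/(6·1)=36/23, b=Δ2−h2·(2M2+M3)/6=3/23
t_q=11/4 → seg 1, τ=3/4; S=-4+24/23·τ+87/23·τ²+-65/23·τ³=-3359/1472

  seg 0: a=4 b=-150/23 c=0 d=29/46
  seg 1: a=-4 b=24/23 c=87/23 d=-65/23
  seg 2: a=-2 b=3/23 c=-108/23 d=36/23
S(11/4) = -3359/1472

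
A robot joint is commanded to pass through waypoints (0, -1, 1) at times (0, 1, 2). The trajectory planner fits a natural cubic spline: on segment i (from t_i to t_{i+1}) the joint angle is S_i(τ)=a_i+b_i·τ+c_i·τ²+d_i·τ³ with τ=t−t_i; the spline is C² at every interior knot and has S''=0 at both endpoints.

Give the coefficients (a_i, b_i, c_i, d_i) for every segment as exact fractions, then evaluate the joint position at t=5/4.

Δ: Δ0=-1, Δ1=2
row 1: diag=4, rhs=18; c'=1/4, d'=9/2
back: M1=9/2
M: M0=0, M1=9/2, M2=0
seg 0: a=0, c=M0/2=0, d=(M1−M0)/(6·1)=3/4, b=Δ0−h0·(2M0+M1)/6=-7/4
seg 1: a=-1, c=M1/2=9/4, d=(M2−M1)/(6·1)=-3/4, b=Δ1−h1·(2M1+M2)/6=1/2
t_q=5/4 → seg 1, τ=1/4; S=-1+1/2·τ+9/4·τ²+-3/4·τ³=-191/256

  seg 0: a=0 b=-7/4 c=0 d=3/4
  seg 1: a=-1 b=1/2 c=9/4 d=-3/4
S(5/4) = -191/256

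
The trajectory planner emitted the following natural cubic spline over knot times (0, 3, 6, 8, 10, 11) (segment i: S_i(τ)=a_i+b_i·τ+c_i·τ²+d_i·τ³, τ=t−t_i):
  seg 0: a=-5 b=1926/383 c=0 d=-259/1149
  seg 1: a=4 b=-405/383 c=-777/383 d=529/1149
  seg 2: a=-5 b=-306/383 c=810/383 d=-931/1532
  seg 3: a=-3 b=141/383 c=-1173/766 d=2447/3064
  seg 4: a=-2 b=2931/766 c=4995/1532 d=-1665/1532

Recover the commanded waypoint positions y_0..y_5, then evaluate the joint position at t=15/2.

y_0=-5 y_1=4 y_2=-5 y_3=-3 y_4=-2 y_5=4
S(15/2) = -42785/12256

y_0 = S_0(0) = a_0 = -5
y_1 = S_1(0) = a_1 = 4
y_2 = S_2(0) = a_2 = -5
y_3 = S_3(0) = a_3 = -3
y_4 = S_4(0) = a_4 = -2
y_5 = S_4(1) = 4
t_q=15/2 is in segment 2 (τ=3/2); S_2(τ)=-42785/12256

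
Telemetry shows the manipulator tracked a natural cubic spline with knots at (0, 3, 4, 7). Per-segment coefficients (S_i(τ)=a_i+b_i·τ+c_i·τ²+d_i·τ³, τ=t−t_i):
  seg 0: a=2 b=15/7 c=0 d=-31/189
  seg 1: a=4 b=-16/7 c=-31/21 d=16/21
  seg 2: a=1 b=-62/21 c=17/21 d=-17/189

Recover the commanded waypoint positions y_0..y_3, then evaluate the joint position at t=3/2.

y_0 = S_0(0) = a_0 = 2
y_1 = S_1(0) = a_1 = 4
y_2 = S_2(0) = a_2 = 1
y_3 = S_2(3) = -3
t_q=3/2 is in segment 0 (τ=3/2); S_0(τ)=261/56

y_0=2 y_1=4 y_2=1 y_3=-3
S(3/2) = 261/56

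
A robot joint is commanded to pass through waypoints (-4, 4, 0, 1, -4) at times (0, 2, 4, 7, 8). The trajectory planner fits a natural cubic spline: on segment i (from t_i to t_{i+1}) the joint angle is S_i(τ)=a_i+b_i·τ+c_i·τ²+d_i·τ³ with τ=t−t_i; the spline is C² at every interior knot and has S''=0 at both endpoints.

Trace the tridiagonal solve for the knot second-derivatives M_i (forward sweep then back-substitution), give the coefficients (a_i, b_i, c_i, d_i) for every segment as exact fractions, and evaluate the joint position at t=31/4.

  seg 0: a=-4 b=2351/402 c=0 d=-743/1608
  seg 1: a=4 b=61/201 c=-743/268 d=1303/1608
  seg 2: a=0 b=-427/402 c=140/67 d=-653/1206
  seg 3: a=1 b=-632/201 c=-373/134 d=373/402
S(31/4) = -21719/8576

Δ: Δ0=4, Δ1=-2, Δ2=1/3, Δ3=-5
row 1: diag=8, rhs=-36; c'=1/4, d'=-9/2
row 2: denom=10−2·1/4=19/2; d'=(14−2·-9/2)/(19/2)=46/19
row 3: denom=8−3·6/19=134/19; d'=(-32−3·46/19)/(134/19)=-373/67
back: M3=-373/67
back: M2=46/19−6/19·-373/67=280/67
back: M1=-9/2−1/4·280/67=-743/134
M: M0=0, M1=-743/134, M2=280/67, M3=-373/67, M4=0
seg 0: a=-4, c=M0/2=0, d=(M1−M0)/(6·2)=-743/1608, b=Δ0−h0·(2M0+M1)/6=2351/402
seg 1: a=4, c=M1/2=-743/268, d=(M2−M1)/(6·2)=1303/1608, b=Δ1−h1·(2M1+M2)/6=61/201
seg 2: a=0, c=M2/2=140/67, d=(M3−M2)/(6·3)=-653/1206, b=Δ2−h2·(2M2+M3)/6=-427/402
seg 3: a=1, c=M3/2=-373/134, d=(M4−M3)/(6·1)=373/402, b=Δ3−h3·(2M3+M4)/6=-632/201
t_q=31/4 → seg 3, τ=3/4; S=1+-632/201·τ+-373/134·τ²+373/402·τ³=-21719/8576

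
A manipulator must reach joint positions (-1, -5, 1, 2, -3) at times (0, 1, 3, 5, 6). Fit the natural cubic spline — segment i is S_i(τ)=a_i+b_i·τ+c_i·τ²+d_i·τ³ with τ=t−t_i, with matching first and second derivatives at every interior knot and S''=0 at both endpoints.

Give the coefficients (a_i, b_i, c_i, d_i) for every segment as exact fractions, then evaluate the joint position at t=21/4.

Δ: Δ0=-4, Δ1=3, Δ2=1/2, Δ3=-5
row 1: diag=6, rhs=42; c'=1/3, d'=7
row 2: denom=8−2·1/3=22/3; d'=(-15−2·7)/(22/3)=-87/22
row 3: denom=6−2·3/11=60/11; d'=(-33−2·-87/22)/(60/11)=-23/5
back: M3=-23/5
back: M2=-87/22−3/11·-23/5=-27/10
back: M1=7−1/3·-27/10=79/10
M: M0=0, M1=79/10, M2=-27/10, M3=-23/5, M4=0
seg 0: a=-1, c=M0/2=0, d=(M1−M0)/(6·1)=79/60, b=Δ0−h0·(2M0+M1)/6=-319/60
seg 1: a=-5, c=M1/2=79/20, d=(M2−M1)/(6·2)=-53/60, b=Δ1−h1·(2M1+M2)/6=-41/30
seg 2: a=1, c=M2/2=-27/20, d=(M3−M2)/(6·2)=-19/120, b=Δ2−h2·(2M2+M3)/6=23/6
seg 3: a=2, c=M3/2=-23/10, d=(M4−M3)/(6·1)=23/30, b=Δ3−h3·(2M3+M4)/6=-52/15
t_q=21/4 → seg 3, τ=1/4; S=2+-52/15·τ+-23/10·τ²+23/30·τ³=641/640

  seg 0: a=-1 b=-319/60 c=0 d=79/60
  seg 1: a=-5 b=-41/30 c=79/20 d=-53/60
  seg 2: a=1 b=23/6 c=-27/20 d=-19/120
  seg 3: a=2 b=-52/15 c=-23/10 d=23/30
S(21/4) = 641/640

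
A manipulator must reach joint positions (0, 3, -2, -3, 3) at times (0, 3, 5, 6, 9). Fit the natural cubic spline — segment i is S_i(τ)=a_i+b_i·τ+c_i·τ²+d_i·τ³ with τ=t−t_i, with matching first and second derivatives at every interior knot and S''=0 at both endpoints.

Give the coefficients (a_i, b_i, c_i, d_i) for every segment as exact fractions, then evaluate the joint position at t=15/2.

Δ: Δ0=1, Δ1=-5/2, Δ2=-1, Δ3=2
row 1: diag=10, rhs=-21; c'=1/5, d'=-21/10
row 2: denom=6−2·1/5=28/5; d'=(9−2·-21/10)/(28/5)=33/14
row 3: denom=8−1·5/28=219/28; d'=(18−1·33/14)/(219/28)=2
back: M3=2
back: M2=33/14−5/28·2=2
back: M1=-21/10−1/5·2=-5/2
M: M0=0, M1=-5/2, M2=2, M3=2, M4=0
seg 0: a=0, c=M0/2=0, d=(M1−M0)/(6·3)=-5/36, b=Δ0−h0·(2M0+M1)/6=9/4
seg 1: a=3, c=M1/2=-5/4, d=(M2−M1)/(6·2)=3/8, b=Δ1−h1·(2M1+M2)/6=-3/2
seg 2: a=-2, c=M2/2=1, d=(M3−M2)/(6·1)=0, b=Δ2−h2·(2M2+M3)/6=-2
seg 3: a=-3, c=M3/2=1, d=(M4−M3)/(6·3)=-1/9, b=Δ3−h3·(2M3+M4)/6=0
t_q=15/2 → seg 3, τ=3/2; S=-3+0·τ+1·τ²+-1/9·τ³=-9/8

  seg 0: a=0 b=9/4 c=0 d=-5/36
  seg 1: a=3 b=-3/2 c=-5/4 d=3/8
  seg 2: a=-2 b=-2 c=1 d=0
  seg 3: a=-3 b=0 c=1 d=-1/9
S(15/2) = -9/8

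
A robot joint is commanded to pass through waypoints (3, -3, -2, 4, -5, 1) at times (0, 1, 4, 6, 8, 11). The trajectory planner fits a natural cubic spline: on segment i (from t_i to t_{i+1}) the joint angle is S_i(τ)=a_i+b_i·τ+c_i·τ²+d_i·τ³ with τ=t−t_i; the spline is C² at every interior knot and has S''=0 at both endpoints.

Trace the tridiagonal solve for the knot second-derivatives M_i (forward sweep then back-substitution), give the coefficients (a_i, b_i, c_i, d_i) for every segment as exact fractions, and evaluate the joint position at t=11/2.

Δ: Δ0=-6, Δ1=1/3, Δ2=3, Δ3=-9/2, Δ4=2
row 1: diag=8, rhs=38; c'=3/8, d'=19/4
row 2: denom=10−3·3/8=71/8; d'=(16−3·19/4)/(71/8)=14/71
row 3: denom=8−2·16/71=536/71; d'=(-45−2·14/71)/(536/71)=-3223/536
row 4: denom=10−2·71/268=1269/134; d'=(39−2·-3223/536)/(1269/134)=13675/2538
back: M4=13675/2538
back: M3=-3223/536−71/268·13675/2538=-9442/1269
back: M2=14/71−16/71·-9442/1269=2378/1269
back: M1=19/4−3/8·2378/1269=1712/423
M: M0=0, M1=1712/423, M2=2378/1269, M3=-9442/1269, M4=13675/2538, M5=0
seg 0: a=3, c=M0/2=0, d=(M1−M0)/(6·1)=856/1269, b=Δ0−h0·(2M0+M1)/6=-8470/1269
seg 1: a=-3, c=M1/2=856/423, d=(M2−M1)/(6·3)=-1379/11421, b=Δ1−h1·(2M1+M2)/6=-5902/1269
seg 2: a=-2, c=M2/2=1189/1269, d=(M3−M2)/(6·2)=-985/1269, b=Δ2−h2·(2M2+M3)/6=5369/1269
seg 3: a=4, c=M3/2=-4721/1269, d=(M4−M3)/(6·2)=10853/10152, b=Δ3−h3·(2M3+M4)/6=-565/423
seg 4: a=-5, c=M4/2=13675/5076, d=(M5−M4)/(6·3)=-13675/45684, b=Δ4−h4·(2M4+M5)/6=-8599/2538
t_q=11/2 → seg 2, τ=3/2; S=-2+5369/1269·τ+1189/1269·τ²+-985/1269·τ³=12977/3384

  seg 0: a=3 b=-8470/1269 c=0 d=856/1269
  seg 1: a=-3 b=-5902/1269 c=856/423 d=-1379/11421
  seg 2: a=-2 b=5369/1269 c=1189/1269 d=-985/1269
  seg 3: a=4 b=-565/423 c=-4721/1269 d=10853/10152
  seg 4: a=-5 b=-8599/2538 c=13675/5076 d=-13675/45684
S(11/2) = 12977/3384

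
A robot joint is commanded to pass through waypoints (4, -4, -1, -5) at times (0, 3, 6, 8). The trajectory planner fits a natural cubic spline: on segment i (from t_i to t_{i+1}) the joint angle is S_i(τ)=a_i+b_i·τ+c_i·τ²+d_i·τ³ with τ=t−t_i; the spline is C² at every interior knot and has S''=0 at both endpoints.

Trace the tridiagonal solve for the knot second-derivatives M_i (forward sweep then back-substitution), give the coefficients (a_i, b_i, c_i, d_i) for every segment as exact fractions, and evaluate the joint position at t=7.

  seg 0: a=4 b=-433/111 c=0 d=137/999
  seg 1: a=-4 b=-22/111 c=137/111 d=-278/999
  seg 2: a=-1 b=-34/111 c=-47/37 d=47/222
S(7) = -175/74

Δ: Δ0=-8/3, Δ1=1, Δ2=-2
row 1: diag=12, rhs=22; c'=1/4, d'=11/6
row 2: denom=10−3·1/4=37/4; d'=(-18−3·11/6)/(37/4)=-94/37
back: M2=-94/37
back: M1=11/6−1/4·-94/37=274/111
M: M0=0, M1=274/111, M2=-94/37, M3=0
seg 0: a=4, c=M0/2=0, d=(M1−M0)/(6·3)=137/999, b=Δ0−h0·(2M0+M1)/6=-433/111
seg 1: a=-4, c=M1/2=137/111, d=(M2−M1)/(6·3)=-278/999, b=Δ1−h1·(2M1+M2)/6=-22/111
seg 2: a=-1, c=M2/2=-47/37, d=(M3−M2)/(6·2)=47/222, b=Δ2−h2·(2M2+M3)/6=-34/111
t_q=7 → seg 2, τ=1; S=-1+-34/111·τ+-47/37·τ²+47/222·τ³=-175/74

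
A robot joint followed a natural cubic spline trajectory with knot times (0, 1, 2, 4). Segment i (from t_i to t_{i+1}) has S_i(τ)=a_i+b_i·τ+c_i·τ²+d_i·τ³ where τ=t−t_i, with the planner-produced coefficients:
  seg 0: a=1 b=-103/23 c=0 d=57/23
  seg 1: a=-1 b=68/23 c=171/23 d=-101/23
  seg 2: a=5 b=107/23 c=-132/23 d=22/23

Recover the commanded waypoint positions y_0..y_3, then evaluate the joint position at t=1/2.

y_0=1 y_1=-1 y_2=5 y_3=-1
S(1/2) = -171/184

y_0 = S_0(0) = a_0 = 1
y_1 = S_1(0) = a_1 = -1
y_2 = S_2(0) = a_2 = 5
y_3 = S_2(2) = -1
t_q=1/2 is in segment 0 (τ=1/2); S_0(τ)=-171/184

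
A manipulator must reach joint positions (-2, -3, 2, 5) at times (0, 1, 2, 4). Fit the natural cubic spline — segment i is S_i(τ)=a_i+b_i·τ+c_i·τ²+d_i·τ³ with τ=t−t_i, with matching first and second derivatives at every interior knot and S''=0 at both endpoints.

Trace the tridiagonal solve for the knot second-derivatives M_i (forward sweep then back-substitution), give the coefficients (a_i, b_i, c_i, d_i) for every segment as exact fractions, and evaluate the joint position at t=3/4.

  seg 0: a=-2 b=-125/46 c=0 d=79/46
  seg 1: a=-3 b=56/23 c=237/46 d=-119/46
  seg 2: a=2 b=229/46 c=-60/23 d=10/23
S(3/4) = -9755/2944

Δ: Δ0=-1, Δ1=5, Δ2=3/2
row 1: diag=4, rhs=36; c'=1/4, d'=9
row 2: denom=6−1·1/4=23/4; d'=(-21−1·9)/(23/4)=-120/23
back: M2=-120/23
back: M1=9−1/4·-120/23=237/23
M: M0=0, M1=237/23, M2=-120/23, M3=0
seg 0: a=-2, c=M0/2=0, d=(M1−M0)/(6·1)=79/46, b=Δ0−h0·(2M0+M1)/6=-125/46
seg 1: a=-3, c=M1/2=237/46, d=(M2−M1)/(6·1)=-119/46, b=Δ1−h1·(2M1+M2)/6=56/23
seg 2: a=2, c=M2/2=-60/23, d=(M3−M2)/(6·2)=10/23, b=Δ2−h2·(2M2+M3)/6=229/46
t_q=3/4 → seg 0, τ=3/4; S=-2+-125/46·τ+0·τ²+79/46·τ³=-9755/2944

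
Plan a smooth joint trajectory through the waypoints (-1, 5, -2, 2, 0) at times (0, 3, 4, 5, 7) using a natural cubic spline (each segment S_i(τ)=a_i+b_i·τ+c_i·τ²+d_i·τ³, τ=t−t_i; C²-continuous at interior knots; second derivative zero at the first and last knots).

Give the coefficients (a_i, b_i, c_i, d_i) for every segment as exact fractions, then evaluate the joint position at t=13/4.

Δ: Δ0=2, Δ1=-7, Δ2=4, Δ3=-1
row 1: diag=8, rhs=-54; c'=1/8, d'=-27/4
row 2: denom=4−1·1/8=31/8; d'=(66−1·-27/4)/(31/8)=582/31
row 3: denom=6−1·8/31=178/31; d'=(-30−1·582/31)/(178/31)=-756/89
back: M3=-756/89
back: M2=582/31−8/31·-756/89=1866/89
back: M1=-27/4−1/8·1866/89=-834/89
M: M0=0, M1=-834/89, M2=1866/89, M3=-756/89, M4=0
seg 0: a=-1, c=M0/2=0, d=(M1−M0)/(6·3)=-139/267, b=Δ0−h0·(2M0+M1)/6=595/89
seg 1: a=5, c=M1/2=-417/89, d=(M2−M1)/(6·1)=450/89, b=Δ1−h1·(2M1+M2)/6=-656/89
seg 2: a=-2, c=M2/2=933/89, d=(M3−M2)/(6·1)=-437/89, b=Δ2−h2·(2M2+M3)/6=-140/89
seg 3: a=2, c=M3/2=-378/89, d=(M4−M3)/(6·2)=63/89, b=Δ3−h3·(2M3+M4)/6=415/89
t_q=13/4 → seg 1, τ=1/4; S=5+-656/89·τ+-417/89·τ²+450/89·τ³=8383/2848

  seg 0: a=-1 b=595/89 c=0 d=-139/267
  seg 1: a=5 b=-656/89 c=-417/89 d=450/89
  seg 2: a=-2 b=-140/89 c=933/89 d=-437/89
  seg 3: a=2 b=415/89 c=-378/89 d=63/89
S(13/4) = 8383/2848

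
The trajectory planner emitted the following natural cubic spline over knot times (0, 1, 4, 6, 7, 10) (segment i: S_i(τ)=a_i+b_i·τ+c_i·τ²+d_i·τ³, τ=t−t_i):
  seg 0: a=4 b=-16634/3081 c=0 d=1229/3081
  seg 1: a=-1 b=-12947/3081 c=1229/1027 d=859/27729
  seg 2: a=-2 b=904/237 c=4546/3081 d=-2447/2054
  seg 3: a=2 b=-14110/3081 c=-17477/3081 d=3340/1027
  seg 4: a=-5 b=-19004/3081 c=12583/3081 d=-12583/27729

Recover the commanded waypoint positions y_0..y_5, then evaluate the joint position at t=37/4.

y_0 = S_0(0) = a_0 = 4
y_1 = S_1(0) = a_1 = -1
y_2 = S_2(0) = a_2 = -2
y_3 = S_3(0) = a_3 = 2
y_4 = S_4(0) = a_4 = -5
y_5 = S_4(3) = 1
t_q=37/4 is in segment 4 (τ=9/4); S_4(τ)=-221609/65728

y_0=4 y_1=-1 y_2=-2 y_3=2 y_4=-5 y_5=1
S(37/4) = -221609/65728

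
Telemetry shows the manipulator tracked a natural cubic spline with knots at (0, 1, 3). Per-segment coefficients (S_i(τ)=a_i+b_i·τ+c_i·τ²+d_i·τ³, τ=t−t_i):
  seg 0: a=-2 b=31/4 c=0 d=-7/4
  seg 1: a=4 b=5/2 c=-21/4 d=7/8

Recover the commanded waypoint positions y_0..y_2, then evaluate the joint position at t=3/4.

y_0 = S_0(0) = a_0 = -2
y_1 = S_1(0) = a_1 = 4
y_2 = S_1(2) = -5
t_q=3/4 is in segment 0 (τ=3/4); S_0(τ)=787/256

y_0=-2 y_1=4 y_2=-5
S(3/4) = 787/256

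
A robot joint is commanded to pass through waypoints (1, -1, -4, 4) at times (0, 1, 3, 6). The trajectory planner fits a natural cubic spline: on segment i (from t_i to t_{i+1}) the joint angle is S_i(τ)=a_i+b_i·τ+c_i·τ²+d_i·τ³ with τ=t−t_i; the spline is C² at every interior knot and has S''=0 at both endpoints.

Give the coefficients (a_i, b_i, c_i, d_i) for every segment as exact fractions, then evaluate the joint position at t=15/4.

  seg 0: a=1 b=-163/84 c=0 d=-5/84
  seg 1: a=-1 b=-89/42 c=-5/28 d=41/168
  seg 2: a=-4 b=2/21 c=9/7 d=-1/7
S(15/4) = -209/64

Δ: Δ0=-2, Δ1=-3/2, Δ2=8/3
row 1: diag=6, rhs=3; c'=1/3, d'=1/2
row 2: denom=10−2·1/3=28/3; d'=(25−2·1/2)/(28/3)=18/7
back: M2=18/7
back: M1=1/2−1/3·18/7=-5/14
M: M0=0, M1=-5/14, M2=18/7, M3=0
seg 0: a=1, c=M0/2=0, d=(M1−M0)/(6·1)=-5/84, b=Δ0−h0·(2M0+M1)/6=-163/84
seg 1: a=-1, c=M1/2=-5/28, d=(M2−M1)/(6·2)=41/168, b=Δ1−h1·(2M1+M2)/6=-89/42
seg 2: a=-4, c=M2/2=9/7, d=(M3−M2)/(6·3)=-1/7, b=Δ2−h2·(2M2+M3)/6=2/21
t_q=15/4 → seg 2, τ=3/4; S=-4+2/21·τ+9/7·τ²+-1/7·τ³=-209/64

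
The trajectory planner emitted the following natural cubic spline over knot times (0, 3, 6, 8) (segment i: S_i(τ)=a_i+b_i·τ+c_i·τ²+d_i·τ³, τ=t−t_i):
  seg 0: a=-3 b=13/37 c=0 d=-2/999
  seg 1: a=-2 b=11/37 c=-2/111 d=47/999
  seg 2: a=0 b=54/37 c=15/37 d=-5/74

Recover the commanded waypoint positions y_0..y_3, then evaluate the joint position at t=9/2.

y_0 = S_0(0) = a_0 = -3
y_1 = S_1(0) = a_1 = -2
y_2 = S_2(0) = a_2 = 0
y_3 = S_2(2) = 4
t_q=9/2 is in segment 1 (τ=3/2); S_1(τ)=-425/296

y_0=-3 y_1=-2 y_2=0 y_3=4
S(9/2) = -425/296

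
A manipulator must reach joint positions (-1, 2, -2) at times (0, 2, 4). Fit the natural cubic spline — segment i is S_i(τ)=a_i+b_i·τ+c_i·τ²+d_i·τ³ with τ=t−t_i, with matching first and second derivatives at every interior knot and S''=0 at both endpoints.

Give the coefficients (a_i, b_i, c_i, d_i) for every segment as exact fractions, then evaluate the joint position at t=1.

  seg 0: a=-1 b=19/8 c=0 d=-7/32
  seg 1: a=2 b=-1/4 c=-21/16 d=7/32
S(1) = 37/32

Δ: Δ0=3/2, Δ1=-2
row 1: diag=8, rhs=-21; c'=1/4, d'=-21/8
back: M1=-21/8
M: M0=0, M1=-21/8, M2=0
seg 0: a=-1, c=M0/2=0, d=(M1−M0)/(6·2)=-7/32, b=Δ0−h0·(2M0+M1)/6=19/8
seg 1: a=2, c=M1/2=-21/16, d=(M2−M1)/(6·2)=7/32, b=Δ1−h1·(2M1+M2)/6=-1/4
t_q=1 → seg 0, τ=1; S=-1+19/8·τ+0·τ²+-7/32·τ³=37/32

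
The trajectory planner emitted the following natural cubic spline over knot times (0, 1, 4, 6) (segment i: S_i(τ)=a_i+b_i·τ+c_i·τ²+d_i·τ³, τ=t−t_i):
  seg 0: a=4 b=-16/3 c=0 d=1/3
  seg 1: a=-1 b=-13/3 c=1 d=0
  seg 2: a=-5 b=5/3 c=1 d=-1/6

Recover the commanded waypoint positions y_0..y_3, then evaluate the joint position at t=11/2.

y_0 = S_0(0) = a_0 = 4
y_1 = S_1(0) = a_1 = -1
y_2 = S_2(0) = a_2 = -5
y_3 = S_2(2) = 1
t_q=11/2 is in segment 2 (τ=3/2); S_2(τ)=-13/16

y_0=4 y_1=-1 y_2=-5 y_3=1
S(11/2) = -13/16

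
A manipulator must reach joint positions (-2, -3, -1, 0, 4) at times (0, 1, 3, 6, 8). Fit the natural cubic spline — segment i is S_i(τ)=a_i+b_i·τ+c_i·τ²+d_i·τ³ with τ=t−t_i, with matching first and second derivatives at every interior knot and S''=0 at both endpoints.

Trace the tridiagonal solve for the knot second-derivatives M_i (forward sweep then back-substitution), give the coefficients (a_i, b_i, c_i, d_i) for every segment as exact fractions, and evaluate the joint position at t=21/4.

  seg 0: a=-2 b=-97/69 c=0 d=28/69
  seg 1: a=-3 b=-13/69 c=28/23 d=-43/138
  seg 2: a=-1 b=65/69 c=-15/23 d=31/207
  seg 3: a=0 b=74/69 c=16/23 d=-8/69
S(21/4) = -701/1472

Δ: Δ0=-1, Δ1=1, Δ2=1/3, Δ3=2
row 1: diag=6, rhs=12; c'=1/3, d'=2
row 2: denom=10−2·1/3=28/3; d'=(-4−2·2)/(28/3)=-6/7
row 3: denom=10−3·9/28=253/28; d'=(10−3·-6/7)/(253/28)=32/23
back: M3=32/23
back: M2=-6/7−9/28·32/23=-30/23
back: M1=2−1/3·-30/23=56/23
M: M0=0, M1=56/23, M2=-30/23, M3=32/23, M4=0
seg 0: a=-2, c=M0/2=0, d=(M1−M0)/(6·1)=28/69, b=Δ0−h0·(2M0+M1)/6=-97/69
seg 1: a=-3, c=M1/2=28/23, d=(M2−M1)/(6·2)=-43/138, b=Δ1−h1·(2M1+M2)/6=-13/69
seg 2: a=-1, c=M2/2=-15/23, d=(M3−M2)/(6·3)=31/207, b=Δ2−h2·(2M2+M3)/6=65/69
seg 3: a=0, c=M3/2=16/23, d=(M4−M3)/(6·2)=-8/69, b=Δ3−h3·(2M3+M4)/6=74/69
t_q=21/4 → seg 2, τ=9/4; S=-1+65/69·τ+-15/23·τ²+31/207·τ³=-701/1472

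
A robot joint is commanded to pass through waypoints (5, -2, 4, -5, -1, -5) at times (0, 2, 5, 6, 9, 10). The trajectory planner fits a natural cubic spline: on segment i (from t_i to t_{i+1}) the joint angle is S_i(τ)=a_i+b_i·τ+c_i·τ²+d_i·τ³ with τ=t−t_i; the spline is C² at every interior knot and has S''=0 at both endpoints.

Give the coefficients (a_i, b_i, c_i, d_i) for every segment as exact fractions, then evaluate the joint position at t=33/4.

  seg 0: a=5 b=-44723/7650 c=0 d=4487/7650
  seg 1: a=-2 b=9121/7650 c=4487/1275 d=-74587/68850
  seg 2: a=4 b=-1562/225 c=-9533/1530 d=3547/850
  seg 3: a=-5 b=-52669/7650 c=24052/3825 d=-81443/68850
  seg 4: a=-1 b=-4187/3825 c=-11113/2550 d=11113/7650
S(33/4) = -115947/54400

Δ: Δ0=-7/2, Δ1=2, Δ2=-9, Δ3=4/3, Δ4=-4
row 1: diag=10, rhs=33; c'=3/10, d'=33/10
row 2: denom=8−3·3/10=71/10; d'=(-66−3·33/10)/(71/10)=-759/71
row 3: denom=8−1·10/71=558/71; d'=(62−1·-759/71)/(558/71)=5161/558
row 4: denom=8−3·71/186=425/62; d'=(-32−3·5161/558)/(425/62)=-11113/1275
back: M4=-11113/1275
back: M3=5161/558−71/186·-11113/1275=48104/3825
back: M2=-759/71−10/71·48104/3825=-9533/765
back: M1=33/10−3/10·-9533/765=8974/1275
M: M0=0, M1=8974/1275, M2=-9533/765, M3=48104/3825, M4=-11113/1275, M5=0
seg 0: a=5, c=M0/2=0, d=(M1−M0)/(6·2)=4487/7650, b=Δ0−h0·(2M0+M1)/6=-44723/7650
seg 1: a=-2, c=M1/2=4487/1275, d=(M2−M1)/(6·3)=-74587/68850, b=Δ1−h1·(2M1+M2)/6=9121/7650
seg 2: a=4, c=M2/2=-9533/1530, d=(M3−M2)/(6·1)=3547/850, b=Δ2−h2·(2M2+M3)/6=-1562/225
seg 3: a=-5, c=M3/2=24052/3825, d=(M4−M3)/(6·3)=-81443/68850, b=Δ3−h3·(2M3+M4)/6=-52669/7650
seg 4: a=-1, c=M4/2=-11113/2550, d=(M5−M4)/(6·1)=11113/7650, b=Δ4−h4·(2M4+M5)/6=-4187/3825
t_q=33/4 → seg 3, τ=9/4; S=-5+-52669/7650·τ+24052/3825·τ²+-81443/68850·τ³=-115947/54400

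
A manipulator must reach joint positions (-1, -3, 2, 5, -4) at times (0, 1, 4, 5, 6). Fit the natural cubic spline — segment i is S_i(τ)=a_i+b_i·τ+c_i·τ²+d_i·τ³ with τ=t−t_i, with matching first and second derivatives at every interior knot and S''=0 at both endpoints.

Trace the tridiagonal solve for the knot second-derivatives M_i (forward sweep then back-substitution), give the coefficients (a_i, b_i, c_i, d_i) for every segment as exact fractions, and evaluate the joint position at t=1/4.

  seg 0: a=-1 b=-1457/636 c=0 d=185/636
  seg 1: a=-3 b=-451/318 c=185/212 d=11/212
  seg 2: a=2 b=3319/636 c=71/53 d=-2263/636
  seg 3: a=5 b=-883/318 c=-1979/212 d=1979/636
S(1/4) = -21277/13568

Δ: Δ0=-2, Δ1=5/3, Δ2=3, Δ3=-9
row 1: diag=8, rhs=22; c'=3/8, d'=11/4
row 2: denom=8−3·3/8=55/8; d'=(8−3·11/4)/(55/8)=-2/55
row 3: denom=4−1·8/55=212/55; d'=(-72−1·-2/55)/(212/55)=-1979/106
back: M3=-1979/106
back: M2=-2/55−8/55·-1979/106=142/53
back: M1=11/4−3/8·142/53=185/106
M: M0=0, M1=185/106, M2=142/53, M3=-1979/106, M4=0
seg 0: a=-1, c=M0/2=0, d=(M1−M0)/(6·1)=185/636, b=Δ0−h0·(2M0+M1)/6=-1457/636
seg 1: a=-3, c=M1/2=185/212, d=(M2−M1)/(6·3)=11/212, b=Δ1−h1·(2M1+M2)/6=-451/318
seg 2: a=2, c=M2/2=71/53, d=(M3−M2)/(6·1)=-2263/636, b=Δ2−h2·(2M2+M3)/6=3319/636
seg 3: a=5, c=M3/2=-1979/212, d=(M4−M3)/(6·1)=1979/636, b=Δ3−h3·(2M3+M4)/6=-883/318
t_q=1/4 → seg 0, τ=1/4; S=-1+-1457/636·τ+0·τ²+185/636·τ³=-21277/13568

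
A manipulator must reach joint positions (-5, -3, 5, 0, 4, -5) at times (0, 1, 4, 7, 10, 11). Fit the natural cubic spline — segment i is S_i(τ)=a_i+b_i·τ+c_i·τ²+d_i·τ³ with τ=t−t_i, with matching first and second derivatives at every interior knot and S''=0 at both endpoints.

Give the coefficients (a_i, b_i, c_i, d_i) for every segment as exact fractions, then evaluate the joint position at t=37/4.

Δ: Δ0=2, Δ1=8/3, Δ2=-5/3, Δ3=4/3, Δ4=-9
row 1: diag=8, rhs=4; c'=3/8, d'=1/2
row 2: denom=12−3·3/8=87/8; d'=(-26−3·1/2)/(87/8)=-220/87
row 3: denom=12−3·8/29=324/29; d'=(18−3·-220/87)/(324/29)=371/162
row 4: denom=8−3·29/108=259/36; d'=(-62−3·371/162)/(259/36)=-7438/777
back: M4=-7438/777
back: M3=371/162−29/108·-7438/777=11330/2331
back: M2=-220/87−8/29·11330/2331=-9020/2331
back: M1=1/2−3/8·-9020/2331=1516/777
M: M0=0, M1=1516/777, M2=-9020/2331, M3=11330/2331, M4=-7438/777, M5=0
seg 0: a=-5, c=M0/2=0, d=(M1−M0)/(6·1)=758/2331, b=Δ0−h0·(2M0+M1)/6=3904/2331
seg 1: a=-3, c=M1/2=758/777, d=(M2−M1)/(6·3)=-6784/20979, b=Δ1−h1·(2M1+M2)/6=6178/2331
seg 2: a=5, c=M2/2=-4510/2331, d=(M3−M2)/(6·3)=275/567, b=Δ2−h2·(2M2+M3)/6=-530/2331
seg 3: a=0, c=M3/2=5665/2331, d=(M4−M3)/(6·3)=-16822/20979, b=Δ3−h3·(2M3+M4)/6=2935/2331
seg 4: a=4, c=M4/2=-3719/777, d=(M5−M4)/(6·1)=3719/2331, b=Δ4−h4·(2M4+M5)/6=-13541/2331
t_q=37/4 → seg 3, τ=9/4; S=0+2935/2331·τ+5665/2331·τ²+-16822/20979·τ³=49751/8288

  seg 0: a=-5 b=3904/2331 c=0 d=758/2331
  seg 1: a=-3 b=6178/2331 c=758/777 d=-6784/20979
  seg 2: a=5 b=-530/2331 c=-4510/2331 d=275/567
  seg 3: a=0 b=2935/2331 c=5665/2331 d=-16822/20979
  seg 4: a=4 b=-13541/2331 c=-3719/777 d=3719/2331
S(37/4) = 49751/8288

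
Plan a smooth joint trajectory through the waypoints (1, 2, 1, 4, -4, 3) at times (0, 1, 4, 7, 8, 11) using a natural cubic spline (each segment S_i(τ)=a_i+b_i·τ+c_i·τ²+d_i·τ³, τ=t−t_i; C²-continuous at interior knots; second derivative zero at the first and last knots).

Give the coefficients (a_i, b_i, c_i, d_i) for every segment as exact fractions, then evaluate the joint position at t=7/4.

Δ: Δ0=1, Δ1=-1/3, Δ2=1, Δ3=-8, Δ4=7/3
row 1: diag=8, rhs=-8; c'=3/8, d'=-1
row 2: denom=12−3·3/8=87/8; d'=(8−3·-1)/(87/8)=88/87
row 3: denom=8−3·8/29=208/29; d'=(-54−3·88/87)/(208/29)=-827/104
row 4: denom=8−1·29/208=1635/208; d'=(62−1·-827/104)/(1635/208)=970/109
back: M4=970/109
back: M3=-827/104−29/208·970/109=-1002/109
back: M2=88/87−8/29·-1002/109=1160/327
back: M1=-1−3/8·1160/327=-254/109
M: M0=0, M1=-254/109, M2=1160/327, M3=-1002/109, M4=970/109, M5=0
seg 0: a=1, c=M0/2=0, d=(M1−M0)/(6·1)=-127/327, b=Δ0−h0·(2M0+M1)/6=454/327
seg 1: a=2, c=M1/2=-127/109, d=(M2−M1)/(6·3)=961/2943, b=Δ1−h1·(2M1+M2)/6=73/327
seg 2: a=1, c=M2/2=580/327, d=(M3−M2)/(6·3)=-2083/2943, b=Δ2−h2·(2M2+M3)/6=670/327
seg 3: a=4, c=M3/2=-501/109, d=(M4−M3)/(6·1)=986/327, b=Δ3−h3·(2M3+M4)/6=-2099/327
seg 4: a=-4, c=M4/2=485/109, d=(M5−M4)/(6·3)=-485/981, b=Δ4−h4·(2M4+M5)/6=-2147/327
t_q=7/4 → seg 1, τ=3/4; S=2+73/327·τ+-127/109·τ²+961/2943·τ³=11509/6976

  seg 0: a=1 b=454/327 c=0 d=-127/327
  seg 1: a=2 b=73/327 c=-127/109 d=961/2943
  seg 2: a=1 b=670/327 c=580/327 d=-2083/2943
  seg 3: a=4 b=-2099/327 c=-501/109 d=986/327
  seg 4: a=-4 b=-2147/327 c=485/109 d=-485/981
S(7/4) = 11509/6976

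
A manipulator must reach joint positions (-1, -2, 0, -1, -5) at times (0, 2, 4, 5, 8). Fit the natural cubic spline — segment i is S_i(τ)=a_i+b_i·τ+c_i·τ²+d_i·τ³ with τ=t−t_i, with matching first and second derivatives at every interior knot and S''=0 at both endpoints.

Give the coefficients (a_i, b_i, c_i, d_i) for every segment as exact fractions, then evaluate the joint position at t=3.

Δ: Δ0=-1/2, Δ1=1, Δ2=-1, Δ3=-4/3
row 1: diag=8, rhs=9; c'=1/4, d'=9/8
row 2: denom=6−2·1/4=11/2; d'=(-12−2·9/8)/(11/2)=-57/22
row 3: denom=8−1·2/11=86/11; d'=(-2−1·-57/22)/(86/11)=13/172
back: M3=13/172
back: M2=-57/22−2/11·13/172=-112/43
back: M1=9/8−1/4·-112/43=611/344
M: M0=0, M1=611/344, M2=-112/43, M3=13/172, M4=0
seg 0: a=-1, c=M0/2=0, d=(M1−M0)/(6·2)=611/4128, b=Δ0−h0·(2M0+M1)/6=-1127/1032
seg 1: a=-2, c=M1/2=611/688, d=(M2−M1)/(6·2)=-1507/4128, b=Δ1−h1·(2M1+M2)/6=353/516
seg 2: a=0, c=M2/2=-56/43, d=(M3−M2)/(6·1)=461/1032, b=Δ2−h2·(2M2+M3)/6=-149/1032
seg 3: a=-1, c=M3/2=13/344, d=(M4−M3)/(6·3)=-13/3096, b=Δ3−h3·(2M3+M4)/6=-727/516
t_q=3 → seg 1, τ=1; S=-2+353/516·τ+611/688·τ²+-1507/4128·τ³=-1091/1376

  seg 0: a=-1 b=-1127/1032 c=0 d=611/4128
  seg 1: a=-2 b=353/516 c=611/688 d=-1507/4128
  seg 2: a=0 b=-149/1032 c=-56/43 d=461/1032
  seg 3: a=-1 b=-727/516 c=13/344 d=-13/3096
S(3) = -1091/1376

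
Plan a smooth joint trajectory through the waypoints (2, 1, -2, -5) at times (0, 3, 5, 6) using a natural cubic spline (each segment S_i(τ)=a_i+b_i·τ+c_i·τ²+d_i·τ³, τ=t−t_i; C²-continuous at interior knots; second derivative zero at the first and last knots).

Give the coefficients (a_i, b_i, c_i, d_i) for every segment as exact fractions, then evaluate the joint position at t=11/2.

  seg 0: a=2 b=-5/42 c=0 d=-1/42
  seg 1: a=1 b=-16/21 c=-3/14 d=-13/168
  seg 2: a=-2 b=-107/42 c=-19/28 d=19/84
S(11/2) = -765/224

Δ: Δ0=-1/3, Δ1=-3/2, Δ2=-3
row 1: diag=10, rhs=-7; c'=1/5, d'=-7/10
row 2: denom=6−2·1/5=28/5; d'=(-9−2·-7/10)/(28/5)=-19/14
back: M2=-19/14
back: M1=-7/10−1/5·-19/14=-3/7
M: M0=0, M1=-3/7, M2=-19/14, M3=0
seg 0: a=2, c=M0/2=0, d=(M1−M0)/(6·3)=-1/42, b=Δ0−h0·(2M0+M1)/6=-5/42
seg 1: a=1, c=M1/2=-3/14, d=(M2−M1)/(6·2)=-13/168, b=Δ1−h1·(2M1+M2)/6=-16/21
seg 2: a=-2, c=M2/2=-19/28, d=(M3−M2)/(6·1)=19/84, b=Δ2−h2·(2M2+M3)/6=-107/42
t_q=11/2 → seg 2, τ=1/2; S=-2+-107/42·τ+-19/28·τ²+19/84·τ³=-765/224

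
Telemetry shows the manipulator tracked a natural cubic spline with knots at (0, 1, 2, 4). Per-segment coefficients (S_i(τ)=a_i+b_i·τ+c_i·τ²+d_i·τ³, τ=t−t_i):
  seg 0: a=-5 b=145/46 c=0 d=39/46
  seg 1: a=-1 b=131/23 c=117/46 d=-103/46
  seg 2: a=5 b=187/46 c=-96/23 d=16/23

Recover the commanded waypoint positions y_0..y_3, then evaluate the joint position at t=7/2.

y_0=-5 y_1=-1 y_2=5 y_3=2
S(7/2) = 373/92

y_0 = S_0(0) = a_0 = -5
y_1 = S_1(0) = a_1 = -1
y_2 = S_2(0) = a_2 = 5
y_3 = S_2(2) = 2
t_q=7/2 is in segment 2 (τ=3/2); S_2(τ)=373/92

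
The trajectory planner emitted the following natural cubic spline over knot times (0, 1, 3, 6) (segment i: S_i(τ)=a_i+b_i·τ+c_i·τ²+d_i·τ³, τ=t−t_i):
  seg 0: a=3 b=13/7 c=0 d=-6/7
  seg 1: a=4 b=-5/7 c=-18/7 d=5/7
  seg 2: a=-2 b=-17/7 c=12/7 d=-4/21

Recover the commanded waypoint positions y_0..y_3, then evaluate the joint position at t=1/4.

y_0=3 y_1=4 y_2=-2 y_3=1
S(1/4) = 773/224

y_0 = S_0(0) = a_0 = 3
y_1 = S_1(0) = a_1 = 4
y_2 = S_2(0) = a_2 = -2
y_3 = S_2(3) = 1
t_q=1/4 is in segment 0 (τ=1/4); S_0(τ)=773/224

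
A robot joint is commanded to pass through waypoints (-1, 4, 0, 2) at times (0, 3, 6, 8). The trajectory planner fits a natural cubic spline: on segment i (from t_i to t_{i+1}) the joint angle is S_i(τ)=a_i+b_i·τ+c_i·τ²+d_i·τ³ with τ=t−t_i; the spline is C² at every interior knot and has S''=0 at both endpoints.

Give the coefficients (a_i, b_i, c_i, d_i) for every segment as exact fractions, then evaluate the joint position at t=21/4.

Δ: Δ0=5/3, Δ1=-4/3, Δ2=1
row 1: diag=12, rhs=-18; c'=1/4, d'=-3/2
row 2: denom=10−3·1/4=37/4; d'=(14−3·-3/2)/(37/4)=2
back: M2=2
back: M1=-3/2−1/4·2=-2
M: M0=0, M1=-2, M2=2, M3=0
seg 0: a=-1, c=M0/2=0, d=(M1−M0)/(6·3)=-1/9, b=Δ0−h0·(2M0+M1)/6=8/3
seg 1: a=4, c=M1/2=-1, d=(M2−M1)/(6·3)=2/9, b=Δ1−h1·(2M1+M2)/6=-1/3
seg 2: a=0, c=M2/2=1, d=(M3−M2)/(6·2)=-1/6, b=Δ2−h2·(2M2+M3)/6=-1/3
t_q=21/4 → seg 1, τ=9/4; S=4+-1/3·τ+-1·τ²+2/9·τ³=23/32

  seg 0: a=-1 b=8/3 c=0 d=-1/9
  seg 1: a=4 b=-1/3 c=-1 d=2/9
  seg 2: a=0 b=-1/3 c=1 d=-1/6
S(21/4) = 23/32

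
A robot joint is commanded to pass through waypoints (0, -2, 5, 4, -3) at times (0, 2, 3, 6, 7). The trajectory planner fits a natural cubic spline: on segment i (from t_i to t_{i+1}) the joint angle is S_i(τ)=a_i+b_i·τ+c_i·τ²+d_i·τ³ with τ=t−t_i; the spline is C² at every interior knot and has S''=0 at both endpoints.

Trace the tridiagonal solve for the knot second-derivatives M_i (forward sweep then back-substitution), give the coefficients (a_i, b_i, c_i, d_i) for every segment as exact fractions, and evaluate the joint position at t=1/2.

  seg 0: a=0 b=-1919/483 c=0 d=359/483
  seg 1: a=-2 b=2389/483 c=718/161 d=-166/69
  seg 2: a=5 b=3211/483 c=-444/161 d=208/1449
  seg 3: a=4 b=-2909/483 c=-236/161 d=236/483
S(1/2) = -2439/1288

Δ: Δ0=-1, Δ1=7, Δ2=-1/3, Δ3=-7
row 1: diag=6, rhs=48; c'=1/6, d'=8
row 2: denom=8−1·1/6=47/6; d'=(-44−1·8)/(47/6)=-312/47
row 3: denom=8−3·18/47=322/47; d'=(-40−3·-312/47)/(322/47)=-472/161
back: M3=-472/161
back: M2=-312/47−18/47·-472/161=-888/161
back: M1=8−1/6·-888/161=1436/161
M: M0=0, M1=1436/161, M2=-888/161, M3=-472/161, M4=0
seg 0: a=0, c=M0/2=0, d=(M1−M0)/(6·2)=359/483, b=Δ0−h0·(2M0+M1)/6=-1919/483
seg 1: a=-2, c=M1/2=718/161, d=(M2−M1)/(6·1)=-166/69, b=Δ1−h1·(2M1+M2)/6=2389/483
seg 2: a=5, c=M2/2=-444/161, d=(M3−M2)/(6·3)=208/1449, b=Δ2−h2·(2M2+M3)/6=3211/483
seg 3: a=4, c=M3/2=-236/161, d=(M4−M3)/(6·1)=236/483, b=Δ3−h3·(2M3+M4)/6=-2909/483
t_q=1/2 → seg 0, τ=1/2; S=0+-1919/483·τ+0·τ²+359/483·τ³=-2439/1288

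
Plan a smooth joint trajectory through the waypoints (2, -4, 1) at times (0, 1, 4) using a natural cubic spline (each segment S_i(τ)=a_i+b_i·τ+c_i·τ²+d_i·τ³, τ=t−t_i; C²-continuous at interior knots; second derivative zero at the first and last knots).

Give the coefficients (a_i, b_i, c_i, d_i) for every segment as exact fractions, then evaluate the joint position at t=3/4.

Δ: Δ0=-6, Δ1=5/3
row 1: diag=8, rhs=46; c'=3/8, d'=23/4
back: M1=23/4
M: M0=0, M1=23/4, M2=0
seg 0: a=2, c=M0/2=0, d=(M1−M0)/(6·1)=23/24, b=Δ0−h0·(2M0+M1)/6=-167/24
seg 1: a=-4, c=M1/2=23/8, d=(M2−M1)/(6·3)=-23/72, b=Δ1−h1·(2M1+M2)/6=-49/12
t_q=3/4 → seg 0, τ=3/4; S=2+-167/24·τ+0·τ²+23/24·τ³=-1441/512

  seg 0: a=2 b=-167/24 c=0 d=23/24
  seg 1: a=-4 b=-49/12 c=23/8 d=-23/72
S(3/4) = -1441/512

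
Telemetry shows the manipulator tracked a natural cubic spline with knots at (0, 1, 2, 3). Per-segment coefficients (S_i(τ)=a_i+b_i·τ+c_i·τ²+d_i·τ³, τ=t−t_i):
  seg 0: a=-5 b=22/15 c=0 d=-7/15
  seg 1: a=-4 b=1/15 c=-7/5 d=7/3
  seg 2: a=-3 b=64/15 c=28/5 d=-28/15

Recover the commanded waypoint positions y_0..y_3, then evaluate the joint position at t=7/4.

y_0 = S_0(0) = a_0 = -5
y_1 = S_1(0) = a_1 = -4
y_2 = S_2(0) = a_2 = -3
y_3 = S_2(1) = 5
t_q=7/4 is in segment 1 (τ=3/4); S_1(τ)=-1201/320

y_0=-5 y_1=-4 y_2=-3 y_3=5
S(7/4) = -1201/320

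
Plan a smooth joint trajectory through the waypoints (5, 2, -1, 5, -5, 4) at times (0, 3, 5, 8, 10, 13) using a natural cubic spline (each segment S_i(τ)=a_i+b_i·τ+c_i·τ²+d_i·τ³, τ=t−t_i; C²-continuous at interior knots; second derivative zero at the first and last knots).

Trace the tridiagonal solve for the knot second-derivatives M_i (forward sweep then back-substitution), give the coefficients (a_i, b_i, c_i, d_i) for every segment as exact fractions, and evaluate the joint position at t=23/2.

  seg 0: a=5 b=-383/924 c=0 d=-541/8316
  seg 1: a=2 b=-1003/462 c=-541/924 d=851/1848
  seg 2: a=-1 b=78/77 c=503/231 d=-61/99
  seg 3: a=5 b=-197/77 c=-778/231 d=248/231
  seg 4: a=-5 b=-727/231 c=710/231 d=-710/2079
S(23/2) = -1219/308

Δ: Δ0=-1, Δ1=-3/2, Δ2=2, Δ3=-5, Δ4=3
row 1: diag=10, rhs=-3; c'=1/5, d'=-3/10
row 2: denom=10−2·1/5=48/5; d'=(21−2·-3/10)/(48/5)=9/4
row 3: denom=10−3·5/16=145/16; d'=(-42−3·9/4)/(145/16)=-156/29
row 4: denom=10−2·32/145=1386/145; d'=(48−2·-156/29)/(1386/145)=1420/231
back: M4=1420/231
back: M3=-156/29−32/145·1420/231=-1556/231
back: M2=9/4−5/16·-1556/231=1006/231
back: M1=-3/10−1/5·1006/231=-541/462
M: M0=0, M1=-541/462, M2=1006/231, M3=-1556/231, M4=1420/231, M5=0
seg 0: a=5, c=M0/2=0, d=(M1−M0)/(6·3)=-541/8316, b=Δ0−h0·(2M0+M1)/6=-383/924
seg 1: a=2, c=M1/2=-541/924, d=(M2−M1)/(6·2)=851/1848, b=Δ1−h1·(2M1+M2)/6=-1003/462
seg 2: a=-1, c=M2/2=503/231, d=(M3−M2)/(6·3)=-61/99, b=Δ2−h2·(2M2+M3)/6=78/77
seg 3: a=5, c=M3/2=-778/231, d=(M4−M3)/(6·2)=248/231, b=Δ3−h3·(2M3+M4)/6=-197/77
seg 4: a=-5, c=M4/2=710/231, d=(M5−M4)/(6·3)=-710/2079, b=Δ4−h4·(2M4+M5)/6=-727/231
t_q=23/2 → seg 4, τ=3/2; S=-5+-727/231·τ+710/231·τ²+-710/2079·τ³=-1219/308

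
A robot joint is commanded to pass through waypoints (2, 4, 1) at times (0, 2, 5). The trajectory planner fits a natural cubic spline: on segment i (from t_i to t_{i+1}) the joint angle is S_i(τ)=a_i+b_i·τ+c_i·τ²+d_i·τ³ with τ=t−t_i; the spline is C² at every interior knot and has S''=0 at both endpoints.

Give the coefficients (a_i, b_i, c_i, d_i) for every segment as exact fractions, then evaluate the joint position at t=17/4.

Δ: Δ0=1, Δ1=-1
row 1: diag=10, rhs=-12; c'=3/10, d'=-6/5
back: M1=-6/5
M: M0=0, M1=-6/5, M2=0
seg 0: a=2, c=M0/2=0, d=(M1−M0)/(6·2)=-1/10, b=Δ0−h0·(2M0+M1)/6=7/5
seg 1: a=4, c=M1/2=-3/5, d=(M2−M1)/(6·3)=1/15, b=Δ1−h1·(2M1+M2)/6=1/5
t_q=17/4 → seg 1, τ=9/4; S=4+1/5·τ+-3/5·τ²+1/15·τ³=139/64

  seg 0: a=2 b=7/5 c=0 d=-1/10
  seg 1: a=4 b=1/5 c=-3/5 d=1/15
S(17/4) = 139/64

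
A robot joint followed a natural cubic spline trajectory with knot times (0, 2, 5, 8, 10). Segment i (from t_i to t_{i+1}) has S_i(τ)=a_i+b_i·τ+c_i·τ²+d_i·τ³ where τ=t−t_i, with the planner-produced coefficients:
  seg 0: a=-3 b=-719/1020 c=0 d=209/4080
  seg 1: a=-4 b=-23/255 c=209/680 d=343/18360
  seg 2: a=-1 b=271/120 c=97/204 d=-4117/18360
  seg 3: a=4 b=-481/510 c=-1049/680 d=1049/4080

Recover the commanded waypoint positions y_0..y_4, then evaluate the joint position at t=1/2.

y_0 = S_0(0) = a_0 = -3
y_1 = S_1(0) = a_1 = -4
y_2 = S_2(0) = a_2 = -1
y_3 = S_3(0) = a_3 = 4
y_4 = S_3(2) = -2
t_q=1/2 is in segment 0 (τ=1/2); S_0(τ)=-7281/2176

y_0=-3 y_1=-4 y_2=-1 y_3=4 y_4=-2
S(1/2) = -7281/2176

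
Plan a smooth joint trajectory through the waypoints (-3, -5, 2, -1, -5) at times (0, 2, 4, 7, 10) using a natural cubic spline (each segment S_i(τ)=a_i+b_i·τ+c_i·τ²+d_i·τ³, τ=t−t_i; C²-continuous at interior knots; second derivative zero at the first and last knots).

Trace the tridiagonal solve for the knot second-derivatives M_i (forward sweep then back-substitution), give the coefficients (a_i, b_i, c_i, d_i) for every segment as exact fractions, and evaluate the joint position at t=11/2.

  seg 0: a=-3 b=-293/120 c=0 d=173/480
  seg 1: a=-5 b=113/60 c=173/80 d=-65/96
  seg 2: a=2 b=289/120 c=-19/10 d=55/216
  seg 3: a=-1 b=-127/60 c=47/120 d=-47/1080
S(11/2) = 703/320

Δ: Δ0=-1, Δ1=7/2, Δ2=-1, Δ3=-4/3
row 1: diag=8, rhs=27; c'=1/4, d'=27/8
row 2: denom=10−2·1/4=19/2; d'=(-27−2·27/8)/(19/2)=-135/38
row 3: denom=12−3·6/19=210/19; d'=(-2−3·-135/38)/(210/19)=47/60
back: M3=47/60
back: M2=-135/38−6/19·47/60=-19/5
back: M1=27/8−1/4·-19/5=173/40
M: M0=0, M1=173/40, M2=-19/5, M3=47/60, M4=0
seg 0: a=-3, c=M0/2=0, d=(M1−M0)/(6·2)=173/480, b=Δ0−h0·(2M0+M1)/6=-293/120
seg 1: a=-5, c=M1/2=173/80, d=(M2−M1)/(6·2)=-65/96, b=Δ1−h1·(2M1+M2)/6=113/60
seg 2: a=2, c=M2/2=-19/10, d=(M3−M2)/(6·3)=55/216, b=Δ2−h2·(2M2+M3)/6=289/120
seg 3: a=-1, c=M3/2=47/120, d=(M4−M3)/(6·3)=-47/1080, b=Δ3−h3·(2M3+M4)/6=-127/60
t_q=11/2 → seg 2, τ=3/2; S=2+289/120·τ+-19/10·τ²+55/216·τ³=703/320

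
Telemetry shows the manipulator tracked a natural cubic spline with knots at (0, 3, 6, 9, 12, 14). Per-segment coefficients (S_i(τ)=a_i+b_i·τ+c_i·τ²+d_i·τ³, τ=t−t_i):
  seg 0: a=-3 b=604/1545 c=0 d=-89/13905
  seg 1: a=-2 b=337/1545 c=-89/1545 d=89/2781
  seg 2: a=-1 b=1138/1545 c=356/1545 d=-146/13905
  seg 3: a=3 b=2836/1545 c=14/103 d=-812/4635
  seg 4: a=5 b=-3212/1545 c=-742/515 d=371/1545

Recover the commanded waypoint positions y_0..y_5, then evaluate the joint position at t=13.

y_0=-3 y_1=-2 y_2=-1 y_3=3 y_4=5 y_5=-3
S(13) = 886/515

y_0 = S_0(0) = a_0 = -3
y_1 = S_1(0) = a_1 = -2
y_2 = S_2(0) = a_2 = -1
y_3 = S_3(0) = a_3 = 3
y_4 = S_4(0) = a_4 = 5
y_5 = S_4(2) = -3
t_q=13 is in segment 4 (τ=1); S_4(τ)=886/515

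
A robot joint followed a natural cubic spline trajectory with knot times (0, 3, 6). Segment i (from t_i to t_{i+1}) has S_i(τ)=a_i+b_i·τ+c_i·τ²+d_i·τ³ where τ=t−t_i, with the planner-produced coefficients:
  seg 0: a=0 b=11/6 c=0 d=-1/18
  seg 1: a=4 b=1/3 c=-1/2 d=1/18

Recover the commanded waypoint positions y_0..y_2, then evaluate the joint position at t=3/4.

y_0 = S_0(0) = a_0 = 0
y_1 = S_1(0) = a_1 = 4
y_2 = S_1(3) = 2
t_q=3/4 is in segment 0 (τ=3/4); S_0(τ)=173/128

y_0=0 y_1=4 y_2=2
S(3/4) = 173/128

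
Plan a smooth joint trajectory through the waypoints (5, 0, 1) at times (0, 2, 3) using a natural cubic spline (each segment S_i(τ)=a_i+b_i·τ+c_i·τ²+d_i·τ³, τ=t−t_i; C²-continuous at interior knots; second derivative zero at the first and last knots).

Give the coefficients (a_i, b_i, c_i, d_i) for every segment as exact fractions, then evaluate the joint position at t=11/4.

  seg 0: a=5 b=-11/3 c=0 d=7/24
  seg 1: a=0 b=-1/6 c=7/4 d=-7/12
S(11/4) = 157/256

Δ: Δ0=-5/2, Δ1=1
row 1: diag=6, rhs=21; c'=1/6, d'=7/2
back: M1=7/2
M: M0=0, M1=7/2, M2=0
seg 0: a=5, c=M0/2=0, d=(M1−M0)/(6·2)=7/24, b=Δ0−h0·(2M0+M1)/6=-11/3
seg 1: a=0, c=M1/2=7/4, d=(M2−M1)/(6·1)=-7/12, b=Δ1−h1·(2M1+M2)/6=-1/6
t_q=11/4 → seg 1, τ=3/4; S=0+-1/6·τ+7/4·τ²+-7/12·τ³=157/256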